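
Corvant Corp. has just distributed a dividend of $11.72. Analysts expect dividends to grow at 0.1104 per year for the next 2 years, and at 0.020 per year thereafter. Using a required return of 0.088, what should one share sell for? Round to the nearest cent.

Two-stage DDM. Project D₁…D_2 at 0.1104, terminal growth 0.02, discount at r = 0.088.
D_1 = 13.0139
D_2 = 14.4506
Terminal value at t=2: TV = D_3/(r−g) = 14.7396/(0.088−0.02) = 216.7593
P₀ = 13.0139/(1+0.088)^1 + 14.4506/(1+0.088)^2 + 216.7593/(1+0.088)^2 = 207.2822

$207.28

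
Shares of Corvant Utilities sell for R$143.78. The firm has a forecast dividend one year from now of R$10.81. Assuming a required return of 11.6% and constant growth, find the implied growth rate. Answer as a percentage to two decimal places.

From P₀ = D₁/(r − g), the implied growth is g = r − D₁/P₀.
g = 0.116 − 10.81/143.78 = 0.116 − 0.07518 = 0.04082

4.08%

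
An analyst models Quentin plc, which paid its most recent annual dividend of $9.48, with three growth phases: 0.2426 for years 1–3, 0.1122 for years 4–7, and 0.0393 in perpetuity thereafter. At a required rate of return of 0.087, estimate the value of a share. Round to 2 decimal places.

Three-stage DDM. Project D₁…D_7; terminal Gordon value at t=7 with g = 0.0393; discount at r = 0.087.
D_1 = 11.7798
D_2 = 14.6376
D_3 = 18.1887
D_4 = 20.2295
D_5 = 22.4993
D_6 = 25.0237
D_7 = 27.8313
TV_7 = 28.9251/(0.087−0.0393) = 606.3962
P₀ = Σ Dₜ/(1+r)ᵗ + TV_7/(1+r)^7 = 435.5750

$435.58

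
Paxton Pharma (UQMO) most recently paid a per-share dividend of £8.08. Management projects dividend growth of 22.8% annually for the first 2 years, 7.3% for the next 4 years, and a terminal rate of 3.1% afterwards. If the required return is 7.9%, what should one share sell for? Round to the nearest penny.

£280.78

Three-stage DDM. Project D₁…D_6; terminal Gordon value at t=6 with g = 0.031; discount at r = 0.079.
D_1 = 9.9222
D_2 = 12.1845
D_3 = 13.0740
D_4 = 14.0284
D_5 = 15.0525
D_6 = 16.1513
TV_6 = 16.6520/(0.079−0.031) = 346.9161
P₀ = Σ Dₜ/(1+r)ᵗ + TV_6/(1+r)^6 = 280.7796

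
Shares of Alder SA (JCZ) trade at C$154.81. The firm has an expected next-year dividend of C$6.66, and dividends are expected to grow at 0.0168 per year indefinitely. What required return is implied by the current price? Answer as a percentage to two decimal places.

5.98%

Rearranging the constant-growth DDM: r = D₁/P₀ + g.
r = 6.6600 / 154.81 + 0.0168 = 0.04302 + 0.0168 = 0.05982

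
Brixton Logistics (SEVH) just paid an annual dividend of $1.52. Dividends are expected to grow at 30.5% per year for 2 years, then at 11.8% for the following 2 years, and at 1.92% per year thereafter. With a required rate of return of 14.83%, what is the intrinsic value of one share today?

$22.15

Three-stage DDM. Project D₁…D_4; terminal Gordon value at t=4 with g = 0.0192; discount at r = 0.1483.
D_1 = 1.9836
D_2 = 2.5886
D_3 = 2.8941
D_4 = 3.2356
TV_4 = 3.2977/(0.1483−0.0192) = 25.5436
P₀ = Σ Dₜ/(1+r)ᵗ + TV_4/(1+r)^4 = 22.1541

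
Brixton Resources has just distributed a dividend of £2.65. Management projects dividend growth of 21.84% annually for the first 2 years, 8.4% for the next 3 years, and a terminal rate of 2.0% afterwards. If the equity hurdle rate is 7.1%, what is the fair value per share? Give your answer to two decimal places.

Three-stage DDM. Project D₁…D_5; terminal Gordon value at t=5 with g = 0.02; discount at r = 0.071.
D_1 = 3.2288
D_2 = 3.9339
D_3 = 4.2644
D_4 = 4.6226
D_5 = 5.0109
TV_5 = 5.1111/(0.071−0.02) = 100.2175
P₀ = Σ Dₜ/(1+r)ᵗ + TV_5/(1+r)^5 = 88.1057

£88.11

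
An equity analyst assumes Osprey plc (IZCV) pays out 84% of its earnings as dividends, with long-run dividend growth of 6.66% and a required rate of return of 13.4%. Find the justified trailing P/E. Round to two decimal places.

13.29

Justified trailing P/E = b(1+g)/(r−g) = 0.84×(1+0.0666)/(0.134−0.0666) = 13.2929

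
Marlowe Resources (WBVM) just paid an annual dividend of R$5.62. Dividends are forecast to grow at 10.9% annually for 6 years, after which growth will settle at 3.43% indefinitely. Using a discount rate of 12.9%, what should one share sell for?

R$86.83

Two-stage DDM. Project D₁…D_6 at 0.109, terminal growth 0.0343, discount at r = 0.129.
D_1 = 6.2326
D_2 = 6.9119
D_3 = 7.6653
D_4 = 8.5009
D_5 = 9.4274
D_6 = 10.4550
Terminal value at t=6: TV = D_7/(r−g) = 10.8136/(0.129−0.0343) = 114.1884
P₀ = 6.2326/(1+0.129)^1 + 6.9119/(1+0.129)^2 + 7.6653/(1+0.129)^3 + 8.5009/(1+0.129)^4 + 9.4274/(1+0.129)^5 + 10.4550/(1+0.129)^6 + 114.1884/(1+0.129)^6 = 86.8289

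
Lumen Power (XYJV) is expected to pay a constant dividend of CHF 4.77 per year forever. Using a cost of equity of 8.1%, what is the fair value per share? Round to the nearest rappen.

Zero-growth DDM (perpetuity): P₀ = D/r = 4.77 / 0.081 = 58.8889

CHF 58.89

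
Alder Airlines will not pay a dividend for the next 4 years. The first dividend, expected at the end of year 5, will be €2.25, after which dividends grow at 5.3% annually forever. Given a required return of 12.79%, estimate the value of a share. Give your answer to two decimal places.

€18.56

Deferred-dividend DDM. At t=4 the remaining stream is a growing perpetuity with first payment D_5 = 2.25.
V_4 = D_5/(r−g) = 2.25/(0.1279−0.053) = 30.0401
P₀ = V_4/(1+r)^4 = 30.0401/(1+0.1279)^4 = 18.5617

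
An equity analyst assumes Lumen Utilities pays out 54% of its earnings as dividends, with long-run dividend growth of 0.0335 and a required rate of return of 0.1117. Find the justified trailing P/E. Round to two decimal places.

7.14

Justified trailing P/E = b(1+g)/(r−g) = 0.54×(1+0.0335)/(0.1117−0.0335) = 7.1367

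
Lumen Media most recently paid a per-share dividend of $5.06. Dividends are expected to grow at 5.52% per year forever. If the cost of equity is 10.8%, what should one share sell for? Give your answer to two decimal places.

$101.12

Gordon growth model: P₀ = D₁/(r − g). D₁ = 5.06 × (1 + 0.0552) = 5.3393.
P₀ = 5.3393 / (0.108 − 0.0552) = 5.3393 / 0.0528 = 101.1233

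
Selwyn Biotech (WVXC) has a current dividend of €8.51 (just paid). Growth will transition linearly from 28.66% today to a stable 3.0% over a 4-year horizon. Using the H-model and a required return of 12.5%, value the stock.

H-model: P₀ = D₀[(1+g_L) + H(g_S−g_L)]/(r−g_L), with H = 4/2 = 2.
P₀ = 8.51 × [(1+0.03) + 2×(0.2866−0.03)] / (0.125−0.03)
   = 8.51 × 1.5432 / 0.095 = 138.2382

€138.24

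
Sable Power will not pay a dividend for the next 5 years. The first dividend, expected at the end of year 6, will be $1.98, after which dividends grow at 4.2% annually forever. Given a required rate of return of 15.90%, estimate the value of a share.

Deferred-dividend DDM. At t=5 the remaining stream is a growing perpetuity with first payment D_6 = 1.98.
V_5 = D_6/(r−g) = 1.98/(0.159−0.042) = 16.9231
P₀ = V_5/(1+r)^5 = 16.9231/(1+0.159)^5 = 8.0921

$8.09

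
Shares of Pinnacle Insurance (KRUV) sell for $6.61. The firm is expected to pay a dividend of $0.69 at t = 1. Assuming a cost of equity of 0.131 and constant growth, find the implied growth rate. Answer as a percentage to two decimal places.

2.66%

From P₀ = D₁/(r − g), the implied growth is g = r − D₁/P₀.
g = 0.131 − 0.69/6.61 = 0.131 − 0.10439 = 0.02661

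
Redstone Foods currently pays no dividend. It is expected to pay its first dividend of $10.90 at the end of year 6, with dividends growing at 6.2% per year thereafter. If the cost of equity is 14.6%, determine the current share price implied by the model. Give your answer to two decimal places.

Deferred-dividend DDM. At t=5 the remaining stream is a growing perpetuity with first payment D_6 = 10.90.
V_5 = D_6/(r−g) = 10.90/(0.146−0.062) = 129.7619
P₀ = V_5/(1+r)^5 = 129.7619/(1+0.146)^5 = 65.6484

$65.65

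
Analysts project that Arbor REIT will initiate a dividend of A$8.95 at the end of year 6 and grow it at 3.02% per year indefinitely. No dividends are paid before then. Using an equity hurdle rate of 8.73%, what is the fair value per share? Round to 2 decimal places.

A$103.14

Deferred-dividend DDM. At t=5 the remaining stream is a growing perpetuity with first payment D_6 = 8.95.
V_5 = D_6/(r−g) = 8.95/(0.0873−0.0302) = 156.7426
P₀ = V_5/(1+r)^5 = 156.7426/(1+0.0873)^5 = 103.1431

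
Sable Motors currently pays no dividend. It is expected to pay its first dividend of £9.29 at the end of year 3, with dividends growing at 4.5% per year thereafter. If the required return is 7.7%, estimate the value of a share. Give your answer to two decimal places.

Deferred-dividend DDM. At t=2 the remaining stream is a growing perpetuity with first payment D_3 = 9.29.
V_2 = D_3/(r−g) = 9.29/(0.077−0.045) = 290.3125
P₀ = V_2/(1+r)^2 = 290.3125/(1+0.077)^2 = 250.2847

£250.28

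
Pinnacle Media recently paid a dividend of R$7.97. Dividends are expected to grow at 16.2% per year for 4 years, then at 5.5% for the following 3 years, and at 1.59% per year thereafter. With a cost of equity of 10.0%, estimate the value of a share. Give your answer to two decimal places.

R$169.80

Three-stage DDM. Project D₁…D_7; terminal Gordon value at t=7 with g = 0.0159; discount at r = 0.1.
D_1 = 9.2611
D_2 = 10.7614
D_3 = 12.5048
D_4 = 14.5306
D_5 = 15.3298
D_6 = 16.1729
D_7 = 17.0624
TV_7 = 17.3337/(0.1−0.0159) = 206.1082
P₀ = Σ Dₜ/(1+r)ᵗ + TV_7/(1+r)^7 = 169.8021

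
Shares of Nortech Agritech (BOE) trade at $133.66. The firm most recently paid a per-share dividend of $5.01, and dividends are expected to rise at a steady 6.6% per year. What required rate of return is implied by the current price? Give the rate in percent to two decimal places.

Rearranging the constant-growth DDM: r = D₁/P₀ + g.
D₁ = 5.01 × (1 + 0.066) = 5.3407.
r = 5.3407 / 133.66 + 0.066 = 0.03996 + 0.066 = 0.10596

10.60%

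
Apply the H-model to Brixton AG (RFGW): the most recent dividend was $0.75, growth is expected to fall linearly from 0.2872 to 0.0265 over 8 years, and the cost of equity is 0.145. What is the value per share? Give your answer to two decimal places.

H-model: P₀ = D₀[(1+g_L) + H(g_S−g_L)]/(r−g_L), with H = 8/2 = 4.
P₀ = 0.75 × [(1+0.0265) + 4×(0.2872−0.0265)] / (0.145−0.0265)
   = 0.75 × 2.0693 / 0.1185 = 13.0968

$13.10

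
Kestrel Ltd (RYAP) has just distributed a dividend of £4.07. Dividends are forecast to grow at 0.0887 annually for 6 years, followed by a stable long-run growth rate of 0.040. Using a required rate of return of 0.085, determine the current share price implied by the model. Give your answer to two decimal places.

£120.72

Two-stage DDM. Project D₁…D_6 at 0.0887, terminal growth 0.04, discount at r = 0.085.
D_1 = 4.4310
D_2 = 4.8240
D_3 = 5.2519
D_4 = 5.7178
D_5 = 6.2249
D_6 = 6.7771
Terminal value at t=6: TV = D_7/(r−g) = 7.0482/(0.085−0.04) = 156.6263
P₀ = 4.4310/(1+0.085)^1 + 4.8240/(1+0.085)^2 + 5.2519/(1+0.085)^3 + 5.7178/(1+0.085)^4 + 6.2249/(1+0.085)^5 + 6.7771/(1+0.085)^6 + 156.6263/(1+0.085)^6 = 120.7164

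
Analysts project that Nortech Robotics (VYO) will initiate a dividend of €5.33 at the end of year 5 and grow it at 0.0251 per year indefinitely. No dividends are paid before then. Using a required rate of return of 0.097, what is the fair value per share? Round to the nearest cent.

€51.19

Deferred-dividend DDM. At t=4 the remaining stream is a growing perpetuity with first payment D_5 = 5.33.
V_4 = D_5/(r−g) = 5.33/(0.097−0.0251) = 74.1307
P₀ = V_4/(1+r)^4 = 74.1307/(1+0.097)^4 = 51.1884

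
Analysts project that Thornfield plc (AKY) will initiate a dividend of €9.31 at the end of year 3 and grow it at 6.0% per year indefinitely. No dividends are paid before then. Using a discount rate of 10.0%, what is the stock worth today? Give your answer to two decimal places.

Deferred-dividend DDM. At t=2 the remaining stream is a growing perpetuity with first payment D_3 = 9.31.
V_2 = D_3/(r−g) = 9.31/(0.1−0.06) = 232.7500
P₀ = V_2/(1+r)^2 = 232.7500/(1+0.1)^2 = 192.3554

€192.36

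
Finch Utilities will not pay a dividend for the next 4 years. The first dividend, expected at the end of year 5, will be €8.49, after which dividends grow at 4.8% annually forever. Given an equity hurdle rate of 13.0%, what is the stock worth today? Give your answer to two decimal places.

€63.50

Deferred-dividend DDM. At t=4 the remaining stream is a growing perpetuity with first payment D_5 = 8.49.
V_4 = D_5/(r−g) = 8.49/(0.13−0.048) = 103.5366
P₀ = V_4/(1+r)^4 = 103.5366/(1+0.13)^4 = 63.5009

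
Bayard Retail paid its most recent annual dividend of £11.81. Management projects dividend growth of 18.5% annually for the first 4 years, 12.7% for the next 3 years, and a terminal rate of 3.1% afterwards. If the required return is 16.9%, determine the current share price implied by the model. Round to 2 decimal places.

Three-stage DDM. Project D₁…D_7; terminal Gordon value at t=7 with g = 0.031; discount at r = 0.169.
D_1 = 13.9949
D_2 = 16.5839
D_3 = 19.6519
D_4 = 23.2875
D_5 = 26.2450
D_6 = 29.5782
D_7 = 33.3346
TV_7 = 34.3680/(0.169−0.031) = 249.0432
P₀ = Σ Dₜ/(1+r)ᵗ + TV_7/(1+r)^7 = 167.1425

£167.14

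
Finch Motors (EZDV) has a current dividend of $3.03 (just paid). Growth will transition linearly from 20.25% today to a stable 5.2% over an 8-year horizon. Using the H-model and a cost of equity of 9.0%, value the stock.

$131.88

H-model: P₀ = D₀[(1+g_L) + H(g_S−g_L)]/(r−g_L), with H = 8/2 = 4.
P₀ = 3.03 × [(1+0.052) + 4×(0.2025−0.052)] / (0.09−0.052)
   = 3.03 × 1.6540 / 0.038 = 131.8847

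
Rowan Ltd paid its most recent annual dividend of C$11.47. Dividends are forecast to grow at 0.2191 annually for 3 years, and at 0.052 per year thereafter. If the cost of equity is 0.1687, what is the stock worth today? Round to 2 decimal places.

C$154.82

Two-stage DDM. Project D₁…D_3 at 0.2191, terminal growth 0.052, discount at r = 0.1687.
D_1 = 13.9831
D_2 = 17.0468
D_3 = 20.7817
Terminal value at t=3: TV = D_4/(r−g) = 21.8624/(0.1687−0.052) = 187.3382
P₀ = 13.9831/(1+0.1687)^1 + 17.0468/(1+0.1687)^2 + 20.7817/(1+0.1687)^3 + 187.3382/(1+0.1687)^3 = 154.8233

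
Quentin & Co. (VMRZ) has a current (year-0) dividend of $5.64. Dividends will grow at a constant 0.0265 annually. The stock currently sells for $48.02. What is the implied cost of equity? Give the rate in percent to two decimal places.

Rearranging the constant-growth DDM: r = D₁/P₀ + g.
D₁ = 5.64 × (1 + 0.0265) = 5.7895.
r = 5.7895 / 48.02 + 0.0265 = 0.12056 + 0.0265 = 0.14706

14.71%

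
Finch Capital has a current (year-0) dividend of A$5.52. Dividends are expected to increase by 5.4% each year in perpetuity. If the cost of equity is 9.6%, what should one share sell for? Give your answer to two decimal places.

Gordon growth model: P₀ = D₁/(r − g). D₁ = 5.52 × (1 + 0.054) = 5.8181.
P₀ = 5.8181 / (0.096 − 0.054) = 5.8181 / 0.042 = 138.5257

A$138.53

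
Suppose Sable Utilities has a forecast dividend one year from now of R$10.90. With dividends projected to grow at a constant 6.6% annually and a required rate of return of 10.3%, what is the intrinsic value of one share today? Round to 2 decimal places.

R$294.59

Gordon growth model: P₀ = D₁/(r − g), with D₁ = 10.90 given directly.
P₀ = 10.9000 / (0.103 − 0.066) = 10.9000 / 0.037 = 294.5946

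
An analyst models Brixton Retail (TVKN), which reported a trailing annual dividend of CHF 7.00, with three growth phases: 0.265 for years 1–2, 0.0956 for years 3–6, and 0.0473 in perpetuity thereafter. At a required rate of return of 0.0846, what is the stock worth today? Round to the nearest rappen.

Three-stage DDM. Project D₁…D_6; terminal Gordon value at t=6 with g = 0.0473; discount at r = 0.0846.
D_1 = 8.8550
D_2 = 11.2016
D_3 = 12.2724
D_4 = 13.4457
D_5 = 14.7311
D_6 = 16.1394
TV_6 = 16.9028/(0.0846−0.0473) = 453.1578
P₀ = Σ Dₜ/(1+r)ᵗ + TV_6/(1+r)^6 = 335.1272

CHF 335.13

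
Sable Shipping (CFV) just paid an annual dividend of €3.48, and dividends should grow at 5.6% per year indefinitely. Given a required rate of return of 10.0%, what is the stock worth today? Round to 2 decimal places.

€83.52

Gordon growth model: P₀ = D₁/(r − g). D₁ = 3.48 × (1 + 0.056) = 3.6749.
P₀ = 3.6749 / (0.1 − 0.056) = 3.6749 / 0.044 = 83.5200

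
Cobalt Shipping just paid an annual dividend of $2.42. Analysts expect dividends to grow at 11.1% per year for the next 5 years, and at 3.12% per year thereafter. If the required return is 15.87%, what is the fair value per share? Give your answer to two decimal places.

Two-stage DDM. Project D₁…D_5 at 0.111, terminal growth 0.0312, discount at r = 0.1587.
D_1 = 2.6886
D_2 = 2.9871
D_3 = 3.3186
D_4 = 3.6870
D_5 = 4.0962
Terminal value at t=5: TV = D_6/(r−g) = 4.2240/(0.1587−0.0312) = 33.1298
P₀ = 2.6886/(1+0.1587)^1 + 2.9871/(1+0.1587)^2 + 3.3186/(1+0.1587)^3 + 3.6870/(1+0.1587)^4 + 4.0962/(1+0.1587)^5 + 33.1298/(1+0.1587)^5 = 26.5474

$26.55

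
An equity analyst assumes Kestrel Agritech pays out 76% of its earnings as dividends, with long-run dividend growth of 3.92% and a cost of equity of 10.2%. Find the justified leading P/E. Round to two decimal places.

12.10

Justified leading P/E = b/(r−g) = 0.76/(0.102−0.0392) = 12.1019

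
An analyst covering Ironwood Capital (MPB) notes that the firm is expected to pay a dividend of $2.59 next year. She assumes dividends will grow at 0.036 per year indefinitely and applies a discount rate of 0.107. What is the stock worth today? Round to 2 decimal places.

$36.48

Gordon growth model: P₀ = D₁/(r − g), with D₁ = 2.59 given directly.
P₀ = 2.5900 / (0.107 − 0.036) = 2.5900 / 0.071 = 36.4789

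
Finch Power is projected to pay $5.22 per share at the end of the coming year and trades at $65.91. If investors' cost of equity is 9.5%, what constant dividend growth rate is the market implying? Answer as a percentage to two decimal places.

From P₀ = D₁/(r − g), the implied growth is g = r − D₁/P₀.
g = 0.095 − 5.22/65.91 = 0.095 − 0.07920 = 0.01580

1.58%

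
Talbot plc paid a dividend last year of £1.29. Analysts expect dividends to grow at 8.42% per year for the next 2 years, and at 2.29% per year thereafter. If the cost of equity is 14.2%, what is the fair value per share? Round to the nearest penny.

£12.37

Two-stage DDM. Project D₁…D_2 at 0.0842, terminal growth 0.0229, discount at r = 0.142.
D_1 = 1.3986
D_2 = 1.5164
Terminal value at t=2: TV = D_3/(r−g) = 1.5511/(0.142−0.0229) = 13.0236
P₀ = 1.3986/(1+0.142)^1 + 1.5164/(1+0.142)^2 + 13.0236/(1+0.142)^2 = 12.3736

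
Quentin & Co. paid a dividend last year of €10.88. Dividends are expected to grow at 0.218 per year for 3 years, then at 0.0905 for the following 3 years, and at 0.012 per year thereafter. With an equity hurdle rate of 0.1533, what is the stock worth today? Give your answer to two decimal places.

Three-stage DDM. Project D₁…D_6; terminal Gordon value at t=6 with g = 0.012; discount at r = 0.1533.
D_1 = 13.2518
D_2 = 16.1407
D_3 = 19.6594
D_4 = 21.4386
D_5 = 23.3788
D_6 = 25.4946
TV_6 = 25.8005/(0.1533−0.012) = 182.5938
P₀ = Σ Dₜ/(1+r)ᵗ + TV_6/(1+r)^6 = 148.4459

€148.45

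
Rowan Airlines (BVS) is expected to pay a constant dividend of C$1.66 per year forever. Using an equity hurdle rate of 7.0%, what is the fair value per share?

C$23.71

Zero-growth DDM (perpetuity): P₀ = D/r = 1.66 / 0.07 = 23.7143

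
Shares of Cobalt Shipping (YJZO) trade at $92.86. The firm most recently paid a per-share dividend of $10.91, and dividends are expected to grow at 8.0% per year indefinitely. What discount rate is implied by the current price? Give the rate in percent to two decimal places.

Rearranging the constant-growth DDM: r = D₁/P₀ + g.
D₁ = 10.91 × (1 + 0.08) = 11.7828.
r = 11.7828 / 92.86 + 0.08 = 0.12689 + 0.08 = 0.20689

20.69%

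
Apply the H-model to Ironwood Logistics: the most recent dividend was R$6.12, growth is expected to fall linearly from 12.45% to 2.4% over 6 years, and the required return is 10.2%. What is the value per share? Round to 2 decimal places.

H-model: P₀ = D₀[(1+g_L) + H(g_S−g_L)]/(r−g_L), with H = 6/2 = 3.
P₀ = 6.12 × [(1+0.024) + 3×(0.1245−0.024)] / (0.102−0.024)
   = 6.12 × 1.3255 / 0.078 = 104.0008

R$104.00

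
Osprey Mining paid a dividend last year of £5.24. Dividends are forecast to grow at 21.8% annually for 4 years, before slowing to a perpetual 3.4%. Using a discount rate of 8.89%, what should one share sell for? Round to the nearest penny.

Two-stage DDM. Project D₁…D_4 at 0.218, terminal growth 0.034, discount at r = 0.0889.
D_1 = 6.3823
D_2 = 7.7737
D_3 = 9.4683
D_4 = 11.5324
Terminal value at t=4: TV = D_5/(r−g) = 11.9245/(0.0889−0.034) = 217.2044
P₀ = 6.3823/(1+0.0889)^1 + 7.7737/(1+0.0889)^2 + 9.4683/(1+0.0889)^3 + 11.5324/(1+0.0889)^4 + 217.2044/(1+0.0889)^4 = 182.4496

£182.45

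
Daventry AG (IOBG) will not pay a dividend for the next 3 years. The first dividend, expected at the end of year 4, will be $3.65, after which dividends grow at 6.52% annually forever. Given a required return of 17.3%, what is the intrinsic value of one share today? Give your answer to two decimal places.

$20.98

Deferred-dividend DDM. At t=3 the remaining stream is a growing perpetuity with first payment D_4 = 3.65.
V_3 = D_4/(r−g) = 3.65/(0.173−0.0652) = 33.8590
P₀ = V_3/(1+r)^3 = 33.8590/(1+0.173)^3 = 20.9788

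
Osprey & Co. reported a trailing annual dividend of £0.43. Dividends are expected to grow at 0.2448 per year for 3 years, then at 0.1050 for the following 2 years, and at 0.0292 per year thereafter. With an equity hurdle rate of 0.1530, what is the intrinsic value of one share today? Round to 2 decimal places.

£6.65

Three-stage DDM. Project D₁…D_5; terminal Gordon value at t=5 with g = 0.0292; discount at r = 0.153.
D_1 = 0.5353
D_2 = 0.6663
D_3 = 0.8294
D_4 = 0.9165
D_5 = 1.0127
TV_5 = 1.0423/(0.153−0.0292) = 8.4192
P₀ = Σ Dₜ/(1+r)ᵗ + TV_5/(1+r)^5 = 6.6538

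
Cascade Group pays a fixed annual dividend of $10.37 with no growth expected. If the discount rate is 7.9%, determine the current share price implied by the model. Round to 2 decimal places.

$131.27

Zero-growth DDM (perpetuity): P₀ = D/r = 10.37 / 0.079 = 131.2658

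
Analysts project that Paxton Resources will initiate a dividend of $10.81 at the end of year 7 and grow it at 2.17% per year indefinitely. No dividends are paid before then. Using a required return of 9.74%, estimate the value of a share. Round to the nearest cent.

$81.76

Deferred-dividend DDM. At t=6 the remaining stream is a growing perpetuity with first payment D_7 = 10.81.
V_6 = D_7/(r−g) = 10.81/(0.0974−0.0217) = 142.8005
P₀ = V_6/(1+r)^6 = 142.8005/(1+0.0974)^6 = 81.7598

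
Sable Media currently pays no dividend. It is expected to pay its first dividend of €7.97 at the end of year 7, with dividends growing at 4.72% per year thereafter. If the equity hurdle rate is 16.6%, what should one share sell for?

€26.70

Deferred-dividend DDM. At t=6 the remaining stream is a growing perpetuity with first payment D_7 = 7.97.
V_6 = D_7/(r−g) = 7.97/(0.166−0.0472) = 67.0875
P₀ = V_6/(1+r)^6 = 67.0875/(1+0.166)^6 = 26.6963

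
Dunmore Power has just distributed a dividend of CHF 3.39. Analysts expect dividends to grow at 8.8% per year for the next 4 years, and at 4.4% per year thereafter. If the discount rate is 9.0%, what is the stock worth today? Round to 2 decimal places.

CHF 89.87

Two-stage DDM. Project D₁…D_4 at 0.088, terminal growth 0.044, discount at r = 0.09.
D_1 = 3.6883
D_2 = 4.0129
D_3 = 4.3660
D_4 = 4.7502
Terminal value at t=4: TV = D_5/(r−g) = 4.9592/(0.09−0.044) = 107.8097
P₀ = 3.6883/(1+0.09)^1 + 4.0129/(1+0.09)^2 + 4.3660/(1+0.09)^3 + 4.7502/(1+0.09)^4 + 107.8097/(1+0.09)^4 = 89.8730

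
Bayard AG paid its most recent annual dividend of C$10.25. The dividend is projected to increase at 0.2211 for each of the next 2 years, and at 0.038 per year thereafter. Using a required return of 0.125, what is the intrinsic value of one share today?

Two-stage DDM. Project D₁…D_2 at 0.2211, terminal growth 0.038, discount at r = 0.125.
D_1 = 12.5163
D_2 = 15.2836
Terminal value at t=2: TV = D_3/(r−g) = 15.8644/(0.125−0.038) = 182.3494
P₀ = 12.5163/(1+0.125)^1 + 15.2836/(1+0.125)^2 + 182.3494/(1+0.125)^2 = 167.2801

C$167.28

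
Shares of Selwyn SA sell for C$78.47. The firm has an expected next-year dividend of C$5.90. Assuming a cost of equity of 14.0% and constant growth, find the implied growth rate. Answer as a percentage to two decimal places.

6.48%

From P₀ = D₁/(r − g), the implied growth is g = r − D₁/P₀.
g = 0.14 − 5.90/78.47 = 0.14 − 0.07519 = 0.06481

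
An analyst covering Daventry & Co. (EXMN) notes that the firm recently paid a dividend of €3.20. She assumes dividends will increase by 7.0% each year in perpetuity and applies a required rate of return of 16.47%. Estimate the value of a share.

Gordon growth model: P₀ = D₁/(r − g). D₁ = 3.20 × (1 + 0.07) = 3.4240.
P₀ = 3.4240 / (0.1647 − 0.07) = 3.4240 / 0.0947 = 36.1563

€36.16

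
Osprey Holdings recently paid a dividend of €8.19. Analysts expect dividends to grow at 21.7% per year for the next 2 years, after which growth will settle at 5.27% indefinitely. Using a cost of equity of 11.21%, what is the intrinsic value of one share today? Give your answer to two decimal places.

Two-stage DDM. Project D₁…D_2 at 0.217, terminal growth 0.0527, discount at r = 0.1121.
D_1 = 9.9672
D_2 = 12.1301
Terminal value at t=2: TV = D_3/(r−g) = 12.7694/(0.1121−0.0527) = 214.9727
P₀ = 9.9672/(1+0.1121)^1 + 12.1301/(1+0.1121)^2 + 214.9727/(1+0.1121)^2 = 192.5888

€192.59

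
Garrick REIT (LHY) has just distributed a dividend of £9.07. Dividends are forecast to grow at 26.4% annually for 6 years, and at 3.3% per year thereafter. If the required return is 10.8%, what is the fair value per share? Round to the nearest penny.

Two-stage DDM. Project D₁…D_6 at 0.264, terminal growth 0.033, discount at r = 0.108.
D_1 = 11.4645
D_2 = 14.4911
D_3 = 18.3168
D_4 = 23.1524
D_5 = 29.2646
D_6 = 36.9905
Terminal value at t=6: TV = D_7/(r−g) = 38.2111/(0.108−0.033) = 509.4819
P₀ = 11.4645/(1+0.108)^1 + 14.4911/(1+0.108)^2 + 18.3168/(1+0.108)^3 + 23.1524/(1+0.108)^4 + 29.2646/(1+0.108)^5 + 36.9905/(1+0.108)^6 + 509.4819/(1+0.108)^6 = 363.8476

£363.85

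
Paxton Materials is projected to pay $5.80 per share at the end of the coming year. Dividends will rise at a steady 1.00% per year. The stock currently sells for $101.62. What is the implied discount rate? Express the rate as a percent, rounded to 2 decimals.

6.71%

Rearranging the constant-growth DDM: r = D₁/P₀ + g.
r = 5.8000 / 101.62 + 0.01 = 0.05708 + 0.01 = 0.06708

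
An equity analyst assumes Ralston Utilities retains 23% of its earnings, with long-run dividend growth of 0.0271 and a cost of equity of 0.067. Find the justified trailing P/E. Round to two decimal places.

Payout ratio b = 1 − 0.23 = 0.77.
Justified trailing P/E = b(1+g)/(r−g) = 0.77×(1+0.0271)/(0.067−0.0271) = 19.8212

19.82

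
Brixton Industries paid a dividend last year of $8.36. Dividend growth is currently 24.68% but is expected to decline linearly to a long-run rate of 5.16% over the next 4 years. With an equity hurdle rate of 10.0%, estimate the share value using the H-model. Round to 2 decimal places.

H-model: P₀ = D₀[(1+g_L) + H(g_S−g_L)]/(r−g_L), with H = 4/2 = 2.
P₀ = 8.36 × [(1+0.0516) + 2×(0.2468−0.0516)] / (0.1−0.0516)
   = 8.36 × 1.4420 / 0.0484 = 249.0727

$249.07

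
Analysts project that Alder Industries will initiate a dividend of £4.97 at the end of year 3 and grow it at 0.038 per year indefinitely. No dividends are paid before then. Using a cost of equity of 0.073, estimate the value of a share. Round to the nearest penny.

£123.34

Deferred-dividend DDM. At t=2 the remaining stream is a growing perpetuity with first payment D_3 = 4.97.
V_2 = D_3/(r−g) = 4.97/(0.073−0.038) = 142.0000
P₀ = V_2/(1+r)^2 = 142.0000/(1+0.073)^2 = 123.3357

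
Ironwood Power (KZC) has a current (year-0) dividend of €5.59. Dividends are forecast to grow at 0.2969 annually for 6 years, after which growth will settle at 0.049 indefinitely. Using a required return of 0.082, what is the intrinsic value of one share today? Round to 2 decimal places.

Two-stage DDM. Project D₁…D_6 at 0.2969, terminal growth 0.049, discount at r = 0.082.
D_1 = 7.2497
D_2 = 9.4021
D_3 = 12.1936
D_4 = 15.8139
D_5 = 20.5090
D_6 = 26.5981
Terminal value at t=6: TV = D_7/(r−g) = 27.9014/(0.082−0.049) = 845.4974
P₀ = 7.2497/(1+0.082)^1 + 9.4021/(1+0.082)^2 + 12.1936/(1+0.082)^3 + 15.8139/(1+0.082)^4 + 20.5090/(1+0.082)^5 + 26.5981/(1+0.082)^6 + 845.4974/(1+0.082)^6 = 593.2260

€593.23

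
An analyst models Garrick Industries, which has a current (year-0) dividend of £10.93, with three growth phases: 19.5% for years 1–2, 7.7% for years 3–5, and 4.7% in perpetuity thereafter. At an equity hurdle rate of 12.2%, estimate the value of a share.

£211.41

Three-stage DDM. Project D₁…D_5; terminal Gordon value at t=5 with g = 0.047; discount at r = 0.122.
D_1 = 13.0614
D_2 = 15.6083
D_3 = 16.8102
D_4 = 18.1045
D_5 = 19.4986
TV_5 = 20.4150/(0.122−0.047) = 272.2002
P₀ = Σ Dₜ/(1+r)ᵗ + TV_5/(1+r)^5 = 211.4127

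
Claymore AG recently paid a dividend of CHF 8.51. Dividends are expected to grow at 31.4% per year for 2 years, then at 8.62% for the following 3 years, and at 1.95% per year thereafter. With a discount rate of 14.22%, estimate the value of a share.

CHF 132.11

Three-stage DDM. Project D₁…D_5; terminal Gordon value at t=5 with g = 0.0195; discount at r = 0.1422.
D_1 = 11.1821
D_2 = 14.6933
D_3 = 15.9599
D_4 = 17.3356
D_5 = 18.8300
TV_5 = 19.1972/(0.1422−0.0195) = 156.4560
P₀ = Σ Dₜ/(1+r)ᵗ + TV_5/(1+r)^5 = 132.1128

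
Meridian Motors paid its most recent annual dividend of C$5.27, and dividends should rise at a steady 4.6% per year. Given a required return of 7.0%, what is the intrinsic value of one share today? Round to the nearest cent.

Gordon growth model: P₀ = D₁/(r − g). D₁ = 5.27 × (1 + 0.046) = 5.5124.
P₀ = 5.5124 / (0.07 − 0.046) = 5.5124 / 0.024 = 229.6842

C$229.68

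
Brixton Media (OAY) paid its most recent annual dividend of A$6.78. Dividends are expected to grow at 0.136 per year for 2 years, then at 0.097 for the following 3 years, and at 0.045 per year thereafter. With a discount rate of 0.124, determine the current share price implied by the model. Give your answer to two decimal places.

A$118.74

Three-stage DDM. Project D₁…D_5; terminal Gordon value at t=5 with g = 0.045; discount at r = 0.124.
D_1 = 7.7021
D_2 = 8.7496
D_3 = 9.5983
D_4 = 10.5293
D_5 = 11.5506
TV_5 = 12.0704/(0.124−0.045) = 152.7902
P₀ = Σ Dₜ/(1+r)ᵗ + TV_5/(1+r)^5 = 118.7378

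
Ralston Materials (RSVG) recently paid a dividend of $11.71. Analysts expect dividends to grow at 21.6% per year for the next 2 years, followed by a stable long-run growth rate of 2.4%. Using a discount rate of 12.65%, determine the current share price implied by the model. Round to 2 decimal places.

$162.60

Two-stage DDM. Project D₁…D_2 at 0.216, terminal growth 0.024, discount at r = 0.1265.
D_1 = 14.2394
D_2 = 17.3151
Terminal value at t=2: TV = D_3/(r−g) = 17.7306/(0.1265−0.024) = 172.9817
P₀ = 14.2394/(1+0.1265)^1 + 17.3151/(1+0.1265)^2 + 172.9817/(1+0.1265)^2 = 162.5981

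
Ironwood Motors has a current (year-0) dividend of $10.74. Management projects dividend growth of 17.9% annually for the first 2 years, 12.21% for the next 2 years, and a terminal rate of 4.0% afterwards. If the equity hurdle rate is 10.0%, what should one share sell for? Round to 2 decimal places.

Three-stage DDM. Project D₁…D_4; terminal Gordon value at t=4 with g = 0.04; discount at r = 0.1.
D_1 = 12.6625
D_2 = 14.9290
D_3 = 16.7519
D_4 = 18.7973
TV_4 = 19.5492/(0.1−0.04) = 325.8195
P₀ = Σ Dₜ/(1+r)ᵗ + TV_4/(1+r)^4 = 271.8132

$271.81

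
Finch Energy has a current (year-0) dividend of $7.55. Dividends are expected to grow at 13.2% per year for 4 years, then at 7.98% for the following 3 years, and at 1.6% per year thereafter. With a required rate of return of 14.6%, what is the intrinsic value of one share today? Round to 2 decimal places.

$95.45

Three-stage DDM. Project D₁…D_7; terminal Gordon value at t=7 with g = 0.016; discount at r = 0.146.
D_1 = 8.5466
D_2 = 9.6748
D_3 = 10.9518
D_4 = 12.3975
D_5 = 13.3868
D_6 = 14.4550
D_7 = 15.6086
TV_7 = 15.8583/(0.146−0.016) = 121.9868
P₀ = Σ Dₜ/(1+r)ᵗ + TV_7/(1+r)^7 = 95.4471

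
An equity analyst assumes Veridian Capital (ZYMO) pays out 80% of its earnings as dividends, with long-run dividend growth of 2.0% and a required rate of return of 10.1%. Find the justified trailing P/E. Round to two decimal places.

10.07

Justified trailing P/E = b(1+g)/(r−g) = 0.80×(1+0.02)/(0.101−0.02) = 10.0741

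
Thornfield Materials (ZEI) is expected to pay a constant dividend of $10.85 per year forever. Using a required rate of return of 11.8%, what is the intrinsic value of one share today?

Zero-growth DDM (perpetuity): P₀ = D/r = 10.85 / 0.118 = 91.9492

$91.95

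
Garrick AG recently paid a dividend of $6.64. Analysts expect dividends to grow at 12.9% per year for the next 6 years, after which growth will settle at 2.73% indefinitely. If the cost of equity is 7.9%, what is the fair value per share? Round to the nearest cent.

$219.97

Two-stage DDM. Project D₁…D_6 at 0.129, terminal growth 0.0273, discount at r = 0.079.
D_1 = 7.4966
D_2 = 8.4636
D_3 = 9.5554
D_4 = 10.7881
D_5 = 12.1797
D_6 = 13.7509
Terminal value at t=6: TV = D_7/(r−g) = 14.1263/(0.079−0.0273) = 273.2364
P₀ = 7.4966/(1+0.079)^1 + 8.4636/(1+0.079)^2 + 9.5554/(1+0.079)^3 + 10.7881/(1+0.079)^4 + 12.1797/(1+0.079)^5 + 13.7509/(1+0.079)^6 + 273.2364/(1+0.079)^6 = 219.9693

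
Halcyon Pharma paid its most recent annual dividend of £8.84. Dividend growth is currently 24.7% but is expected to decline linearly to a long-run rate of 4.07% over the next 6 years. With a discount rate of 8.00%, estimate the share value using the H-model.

£373.30

H-model: P₀ = D₀[(1+g_L) + H(g_S−g_L)]/(r−g_L), with H = 6/2 = 3.
P₀ = 8.84 × [(1+0.0407) + 3×(0.247−0.0407)] / (0.08−0.0407)
   = 8.84 × 1.6596 / 0.0393 = 373.3044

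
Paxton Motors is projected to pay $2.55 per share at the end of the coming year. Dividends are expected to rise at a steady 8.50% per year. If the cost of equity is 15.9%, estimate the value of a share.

$34.46

Gordon growth model: P₀ = D₁/(r − g), with D₁ = 2.55 given directly.
P₀ = 2.5500 / (0.159 − 0.085) = 2.5500 / 0.074 = 34.4595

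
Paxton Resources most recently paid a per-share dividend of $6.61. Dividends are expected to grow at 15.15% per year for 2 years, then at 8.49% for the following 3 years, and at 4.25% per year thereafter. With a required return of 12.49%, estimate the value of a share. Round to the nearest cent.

$111.64

Three-stage DDM. Project D₁…D_5; terminal Gordon value at t=5 with g = 0.0425; discount at r = 0.1249.
D_1 = 7.6114
D_2 = 8.7645
D_3 = 9.5087
D_4 = 10.3159
D_5 = 11.1918
TV_5 = 11.6674/(0.1249−0.0425) = 141.5948
P₀ = Σ Dₜ/(1+r)ᵗ + TV_5/(1+r)^5 = 111.6385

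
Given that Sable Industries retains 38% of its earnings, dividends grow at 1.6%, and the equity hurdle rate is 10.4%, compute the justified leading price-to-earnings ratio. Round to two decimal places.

7.05

Payout ratio b = 1 − 0.38 = 0.62.
Justified leading P/E = b/(r−g) = 0.62/(0.104−0.016) = 7.0455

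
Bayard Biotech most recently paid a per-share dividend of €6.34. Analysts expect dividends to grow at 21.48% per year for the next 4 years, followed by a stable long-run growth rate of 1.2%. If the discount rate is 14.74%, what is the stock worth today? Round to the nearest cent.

€88.85

Two-stage DDM. Project D₁…D_4 at 0.2148, terminal growth 0.012, discount at r = 0.1474.
D_1 = 7.7018
D_2 = 9.3562
D_3 = 11.3659
D_4 = 13.8073
Terminal value at t=4: TV = D_5/(r−g) = 13.9730/(0.1474−0.012) = 103.1978
P₀ = 7.7018/(1+0.1474)^1 + 9.3562/(1+0.1474)^2 + 11.3659/(1+0.1474)^3 + 13.8073/(1+0.1474)^4 + 103.1978/(1+0.1474)^4 = 88.8498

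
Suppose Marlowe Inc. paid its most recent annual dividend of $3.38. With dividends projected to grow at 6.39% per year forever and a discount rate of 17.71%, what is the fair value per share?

Gordon growth model: P₀ = D₁/(r − g). D₁ = 3.38 × (1 + 0.0639) = 3.5960.
P₀ = 3.5960 / (0.1771 − 0.0639) = 3.5960 / 0.1132 = 31.7666

$31.77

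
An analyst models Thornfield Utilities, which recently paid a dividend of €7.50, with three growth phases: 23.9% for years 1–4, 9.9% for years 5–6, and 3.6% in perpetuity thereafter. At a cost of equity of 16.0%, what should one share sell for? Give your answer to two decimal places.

Three-stage DDM. Project D₁…D_6; terminal Gordon value at t=6 with g = 0.036; discount at r = 0.16.
D_1 = 9.2925
D_2 = 11.5134
D_3 = 14.2651
D_4 = 17.6745
D_5 = 19.4242
D_6 = 21.3472
TV_6 = 22.1157/(0.16−0.036) = 178.3528
P₀ = Σ Dₜ/(1+r)ᵗ + TV_6/(1+r)^6 = 126.6811

€126.68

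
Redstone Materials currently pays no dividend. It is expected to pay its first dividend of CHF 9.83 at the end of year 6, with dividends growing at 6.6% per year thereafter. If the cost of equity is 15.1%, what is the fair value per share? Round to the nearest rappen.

Deferred-dividend DDM. At t=5 the remaining stream is a growing perpetuity with first payment D_6 = 9.83.
V_5 = D_6/(r−g) = 9.83/(0.151−0.066) = 115.6471
P₀ = V_5/(1+r)^5 = 115.6471/(1+0.151)^5 = 57.2477

CHF 57.25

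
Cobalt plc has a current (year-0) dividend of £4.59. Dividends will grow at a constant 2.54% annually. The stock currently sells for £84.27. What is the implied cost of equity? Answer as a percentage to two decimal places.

Rearranging the constant-growth DDM: r = D₁/P₀ + g.
D₁ = 4.59 × (1 + 0.0254) = 4.7066.
r = 4.7066 / 84.27 + 0.0254 = 0.05585 + 0.0254 = 0.08125

8.13%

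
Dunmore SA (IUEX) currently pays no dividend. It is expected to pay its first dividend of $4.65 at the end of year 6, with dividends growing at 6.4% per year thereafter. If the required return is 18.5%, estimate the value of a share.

$16.45

Deferred-dividend DDM. At t=5 the remaining stream is a growing perpetuity with first payment D_6 = 4.65.
V_5 = D_6/(r−g) = 4.65/(0.185−0.064) = 38.4298
P₀ = V_5/(1+r)^5 = 38.4298/(1+0.185)^5 = 16.4466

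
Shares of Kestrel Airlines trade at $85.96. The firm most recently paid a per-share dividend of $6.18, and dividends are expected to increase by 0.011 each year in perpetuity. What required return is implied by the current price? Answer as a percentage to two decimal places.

8.37%

Rearranging the constant-growth DDM: r = D₁/P₀ + g.
D₁ = 6.18 × (1 + 0.011) = 6.2480.
r = 6.2480 / 85.96 + 0.011 = 0.07268 + 0.011 = 0.08368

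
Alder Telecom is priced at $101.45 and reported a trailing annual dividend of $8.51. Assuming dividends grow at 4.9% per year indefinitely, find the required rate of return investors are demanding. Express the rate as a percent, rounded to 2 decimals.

13.70%

Rearranging the constant-growth DDM: r = D₁/P₀ + g.
D₁ = 8.51 × (1 + 0.049) = 8.9270.
r = 8.9270 / 101.45 + 0.049 = 0.08799 + 0.049 = 0.13699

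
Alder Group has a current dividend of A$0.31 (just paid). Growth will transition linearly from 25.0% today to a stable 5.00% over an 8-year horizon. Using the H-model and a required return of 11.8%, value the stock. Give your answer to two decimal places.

A$8.43

H-model: P₀ = D₀[(1+g_L) + H(g_S−g_L)]/(r−g_L), with H = 8/2 = 4.
P₀ = 0.31 × [(1+0.05) + 4×(0.25−0.05)] / (0.118−0.05)
   = 0.31 × 1.8500 / 0.068 = 8.4338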